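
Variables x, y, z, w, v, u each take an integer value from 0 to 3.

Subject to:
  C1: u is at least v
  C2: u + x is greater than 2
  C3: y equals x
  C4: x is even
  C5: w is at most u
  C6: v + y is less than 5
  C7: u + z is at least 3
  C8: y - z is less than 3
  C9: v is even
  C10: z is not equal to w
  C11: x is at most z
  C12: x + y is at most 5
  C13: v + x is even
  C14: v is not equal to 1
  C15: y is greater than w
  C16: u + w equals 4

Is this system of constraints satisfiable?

Try x = 2, y = 2, z = 2, w = 1, v = 0, u = 3.
Check constraint 2: u + x = 5; constraint 6: v + y = 2; constraint 7: u + z = 5. The remaining constraints are straightforward to verify.

Satisfiable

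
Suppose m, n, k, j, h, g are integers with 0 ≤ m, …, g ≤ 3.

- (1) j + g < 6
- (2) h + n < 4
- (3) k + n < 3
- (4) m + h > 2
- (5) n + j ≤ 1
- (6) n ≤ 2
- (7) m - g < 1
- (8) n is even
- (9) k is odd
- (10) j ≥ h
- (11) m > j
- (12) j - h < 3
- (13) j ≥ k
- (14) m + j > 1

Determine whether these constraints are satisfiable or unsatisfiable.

Satisfiable

Try m = 3, n = 0, k = 1, j = 1, h = 1, g = 3.
Check constraint 1: j + g = 4; constraint 2: h + n = 1; constraint 3: k + n = 1. The remaining constraints are straightforward to verify.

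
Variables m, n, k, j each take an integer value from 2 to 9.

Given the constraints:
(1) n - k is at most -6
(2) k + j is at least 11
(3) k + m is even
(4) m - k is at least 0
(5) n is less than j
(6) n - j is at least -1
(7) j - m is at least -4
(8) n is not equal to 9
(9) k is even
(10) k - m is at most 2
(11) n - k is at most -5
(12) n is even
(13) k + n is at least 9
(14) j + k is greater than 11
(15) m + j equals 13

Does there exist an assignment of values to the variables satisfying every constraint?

Unsatisfiable

Constraints 1, 4, 6, and 7 give k − n ≥ 6, n − j ≥ -1, j − m ≥ -4, m − k ≥ 0.
Adding all 4 inequalities: the left sides telescope to 0, and the right sides sum to 6 + (-1) + (-4) + 0 = 1. So 0 ≥ 1, which is false.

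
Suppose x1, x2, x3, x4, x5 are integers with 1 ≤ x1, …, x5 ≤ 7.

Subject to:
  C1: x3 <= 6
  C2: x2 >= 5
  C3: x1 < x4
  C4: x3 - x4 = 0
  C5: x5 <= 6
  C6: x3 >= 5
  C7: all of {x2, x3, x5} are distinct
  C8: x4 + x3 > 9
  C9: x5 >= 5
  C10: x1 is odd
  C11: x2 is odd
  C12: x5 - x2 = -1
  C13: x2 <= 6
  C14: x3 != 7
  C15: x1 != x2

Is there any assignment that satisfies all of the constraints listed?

Unsatisfiable

Constraints 1, 2, 5, 6, 9, and 13 confine each of x2, x3, x5 to the 2 values {5, 6}.
Constraint 7 requires all 3 of them to be distinct, but only 2 values are available — impossible by the pigeonhole principle.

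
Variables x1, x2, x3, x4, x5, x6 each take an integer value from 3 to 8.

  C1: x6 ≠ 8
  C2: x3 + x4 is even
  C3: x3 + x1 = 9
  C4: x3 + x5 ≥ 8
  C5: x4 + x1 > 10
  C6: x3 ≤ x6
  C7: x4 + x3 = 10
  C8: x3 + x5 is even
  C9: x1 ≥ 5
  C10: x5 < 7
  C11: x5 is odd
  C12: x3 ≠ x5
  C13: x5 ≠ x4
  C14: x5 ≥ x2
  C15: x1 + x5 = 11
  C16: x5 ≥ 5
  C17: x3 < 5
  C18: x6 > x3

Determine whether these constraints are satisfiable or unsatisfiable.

Satisfiable

Setting (x1, x2, x3, x4, x5, x6) = (6, 3, 3, 7, 5, 5) satisfies everything: constraint 3: x3 + x1 = 9; constraint 4: x3 + x5 = 8; constraint 5: x4 + x1 = 13, and the others follow.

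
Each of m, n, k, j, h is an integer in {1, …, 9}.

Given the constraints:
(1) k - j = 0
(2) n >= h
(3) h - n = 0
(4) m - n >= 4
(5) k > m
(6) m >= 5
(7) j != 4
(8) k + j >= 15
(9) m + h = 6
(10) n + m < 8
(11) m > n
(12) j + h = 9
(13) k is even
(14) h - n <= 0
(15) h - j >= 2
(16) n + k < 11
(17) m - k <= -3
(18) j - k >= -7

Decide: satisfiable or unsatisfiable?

Unsatisfiable

Constraints 4, 14, 15, 17, and 18 give n − h ≥ 0, h − j ≥ 2, j − k ≥ -7, k − m ≥ 3, m − n ≥ 4.
Adding all 5 inequalities: the left sides telescope to 0, and the right sides sum to 0 + 2 + (-7) + 3 + 4 = 2. So 0 ≥ 2, which is false.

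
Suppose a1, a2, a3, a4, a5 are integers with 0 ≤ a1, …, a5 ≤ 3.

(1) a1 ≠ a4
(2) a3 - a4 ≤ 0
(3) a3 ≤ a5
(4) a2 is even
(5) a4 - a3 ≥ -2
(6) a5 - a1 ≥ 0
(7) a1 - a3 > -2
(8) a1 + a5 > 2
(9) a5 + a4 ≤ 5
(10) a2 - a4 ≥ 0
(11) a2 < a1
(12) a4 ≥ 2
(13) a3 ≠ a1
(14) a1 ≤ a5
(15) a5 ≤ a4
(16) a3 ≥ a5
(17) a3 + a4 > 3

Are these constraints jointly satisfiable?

Constraints 2, 6, 10, 11, and 16 give a3 ≤ a4, a4 ≤ a2, a2 < a1, a1 ≤ a5, a5 ≤ a3. Chaining: a3 ≤ a4 ≤ a2 < a1 ≤ a5 ≤ a3, which forces a3 < a3 — impossible.

Unsatisfiable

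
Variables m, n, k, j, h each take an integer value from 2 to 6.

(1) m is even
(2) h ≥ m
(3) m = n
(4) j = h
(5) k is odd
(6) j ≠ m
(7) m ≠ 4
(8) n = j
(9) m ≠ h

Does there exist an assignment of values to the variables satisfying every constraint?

From constraints 3, 4, and 8, m = n = j = h, so m = h. But constraint 9 says m ≠ h. Contradiction.

Unsatisfiable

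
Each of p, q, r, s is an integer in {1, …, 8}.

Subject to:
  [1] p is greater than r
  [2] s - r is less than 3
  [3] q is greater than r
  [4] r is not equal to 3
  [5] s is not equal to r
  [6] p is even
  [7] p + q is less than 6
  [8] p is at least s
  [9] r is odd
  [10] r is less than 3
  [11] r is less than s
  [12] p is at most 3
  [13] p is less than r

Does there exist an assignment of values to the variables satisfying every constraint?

Constraints 8, 11, and 13 give p < r, r < s, s ≤ p. Chaining: p < r < s ≤ p, which forces p < p — impossible.

Unsatisfiable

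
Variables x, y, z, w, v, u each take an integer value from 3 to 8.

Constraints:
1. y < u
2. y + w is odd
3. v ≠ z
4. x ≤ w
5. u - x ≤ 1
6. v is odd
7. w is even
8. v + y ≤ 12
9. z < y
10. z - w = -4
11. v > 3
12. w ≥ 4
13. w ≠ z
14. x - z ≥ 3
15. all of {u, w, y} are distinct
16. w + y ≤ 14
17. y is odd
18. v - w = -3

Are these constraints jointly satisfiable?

Satisfiable

One satisfying assignment is x = 8, y = 5, z = 4, w = 8, v = 5, u = 6.
For the less obvious constraints — constraint 5: u - x = -2; constraint 8: v + y = 10; constraint 10: z - w = -4 — and the others hold by inspection.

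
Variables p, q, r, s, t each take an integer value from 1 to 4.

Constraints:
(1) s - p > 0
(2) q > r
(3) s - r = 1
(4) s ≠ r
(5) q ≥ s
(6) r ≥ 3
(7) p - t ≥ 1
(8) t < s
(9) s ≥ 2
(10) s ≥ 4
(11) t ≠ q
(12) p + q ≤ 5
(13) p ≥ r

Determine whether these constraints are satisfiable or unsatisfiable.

From constraints 6 and 13: p ≥ r ≥ 3. From constraints 5 and 10: q ≥ s ≥ 4. Hence p + q ≥ 7. But constraint 12 requires p + q ≤ 5, and 5 < 7. Contradiction.

Unsatisfiable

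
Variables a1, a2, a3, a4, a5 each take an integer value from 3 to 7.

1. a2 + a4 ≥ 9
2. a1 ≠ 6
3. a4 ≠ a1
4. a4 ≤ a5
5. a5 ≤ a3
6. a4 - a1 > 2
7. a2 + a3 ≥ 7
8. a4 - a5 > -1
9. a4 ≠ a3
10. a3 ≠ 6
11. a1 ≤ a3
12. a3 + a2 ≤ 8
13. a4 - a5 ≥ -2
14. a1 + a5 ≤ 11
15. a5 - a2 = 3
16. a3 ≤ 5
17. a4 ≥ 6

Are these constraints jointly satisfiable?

From constraints 4 and 17: a5 ≥ a4 and a4 ≥ 6, so a5 ≥ 6. From constraints 5 and 16: a5 ≤ a3 and a3 ≤ 5, so a5 ≤ 5. But 5 < 6, so no value of a5 works.

Unsatisfiable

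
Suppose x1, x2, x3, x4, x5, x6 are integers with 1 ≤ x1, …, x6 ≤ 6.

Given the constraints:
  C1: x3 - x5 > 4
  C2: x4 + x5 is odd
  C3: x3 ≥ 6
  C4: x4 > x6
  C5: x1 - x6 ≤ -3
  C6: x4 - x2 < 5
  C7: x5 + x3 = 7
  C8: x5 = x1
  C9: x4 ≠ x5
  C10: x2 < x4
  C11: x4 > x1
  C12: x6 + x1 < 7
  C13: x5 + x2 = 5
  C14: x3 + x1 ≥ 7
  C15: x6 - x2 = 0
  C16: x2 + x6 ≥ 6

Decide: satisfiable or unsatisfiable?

Try x1 = 1, x2 = 4, x3 = 6, x4 = 6, x5 = 1, x6 = 4.
Check constraint 1: x3 - x5 = 5; constraint 5: x1 - x6 = -3. The remaining constraints are straightforward to verify.

Satisfiable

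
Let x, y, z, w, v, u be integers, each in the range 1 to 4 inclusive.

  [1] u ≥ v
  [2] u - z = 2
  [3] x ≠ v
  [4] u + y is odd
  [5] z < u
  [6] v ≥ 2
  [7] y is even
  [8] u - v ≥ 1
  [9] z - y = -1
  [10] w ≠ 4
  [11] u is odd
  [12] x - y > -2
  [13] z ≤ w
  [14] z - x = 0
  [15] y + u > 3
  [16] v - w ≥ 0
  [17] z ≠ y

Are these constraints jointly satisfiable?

Setting (x, y, z, w, v, u) = (1, 2, 1, 1, 2, 3) satisfies everything: constraint 2: u - z = 2; constraint 8: u - v = 1, and the others follow.

Satisfiable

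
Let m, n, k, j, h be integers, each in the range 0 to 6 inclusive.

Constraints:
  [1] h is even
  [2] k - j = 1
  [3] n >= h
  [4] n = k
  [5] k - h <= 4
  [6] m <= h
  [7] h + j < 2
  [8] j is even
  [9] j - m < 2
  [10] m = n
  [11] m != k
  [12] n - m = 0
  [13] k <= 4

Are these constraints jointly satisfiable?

From constraints 4 and 10, m = n = k, so m = k. But constraint 11 says m ≠ k. Contradiction.

Unsatisfiable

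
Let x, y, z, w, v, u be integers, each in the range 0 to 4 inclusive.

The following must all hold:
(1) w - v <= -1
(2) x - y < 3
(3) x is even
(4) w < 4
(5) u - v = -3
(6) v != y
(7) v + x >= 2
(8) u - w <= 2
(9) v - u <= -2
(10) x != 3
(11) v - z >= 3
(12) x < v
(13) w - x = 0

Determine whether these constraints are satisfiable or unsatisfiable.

Constraints 1, 8, and 9 give w − u ≥ -2, u − v ≥ 2, v − w ≥ 1.
Adding all 3 inequalities: the left sides telescope to 0, and the right sides sum to (-2) + 2 + 1 = 1. So 0 ≥ 1, which is false.

Unsatisfiable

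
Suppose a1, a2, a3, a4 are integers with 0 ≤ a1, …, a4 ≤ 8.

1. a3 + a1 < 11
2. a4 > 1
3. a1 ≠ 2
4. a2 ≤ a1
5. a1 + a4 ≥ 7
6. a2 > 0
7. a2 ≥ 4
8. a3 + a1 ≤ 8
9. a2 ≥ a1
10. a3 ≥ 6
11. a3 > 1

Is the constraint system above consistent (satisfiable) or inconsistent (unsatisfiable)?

From constraint 10: a3 ≥ 6. From constraints 4 and 7: a1 ≥ a2 ≥ 4. Hence a3 + a1 ≥ 10. But constraint 8 requires a3 + a1 ≤ 8, and 8 < 10. Contradiction.

Unsatisfiable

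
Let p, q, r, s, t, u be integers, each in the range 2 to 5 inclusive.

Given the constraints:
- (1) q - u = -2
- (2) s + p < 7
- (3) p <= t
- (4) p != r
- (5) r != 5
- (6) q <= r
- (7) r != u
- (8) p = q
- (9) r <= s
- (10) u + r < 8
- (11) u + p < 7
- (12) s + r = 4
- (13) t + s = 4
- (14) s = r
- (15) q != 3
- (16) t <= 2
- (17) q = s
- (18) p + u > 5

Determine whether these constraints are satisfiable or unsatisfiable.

From constraints 8, 14, and 17, p = q = s = r, so p = r. But constraint 4 says p ≠ r. Contradiction.

Unsatisfiable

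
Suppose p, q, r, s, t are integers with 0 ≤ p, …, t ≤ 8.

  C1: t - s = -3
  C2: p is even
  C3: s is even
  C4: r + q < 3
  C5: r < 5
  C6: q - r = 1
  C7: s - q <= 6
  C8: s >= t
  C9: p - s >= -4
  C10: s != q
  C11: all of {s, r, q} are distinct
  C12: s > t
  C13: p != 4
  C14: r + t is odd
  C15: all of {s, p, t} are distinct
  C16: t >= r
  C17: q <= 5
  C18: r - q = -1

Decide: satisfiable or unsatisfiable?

Satisfiable

Take p = 2, q = 1, r = 0, s = 4, t = 1. Then constraint 1: t - s = -3; constraint 4: r + q = 1; constraint 6: q - r = 1, and every other listed constraint is also met.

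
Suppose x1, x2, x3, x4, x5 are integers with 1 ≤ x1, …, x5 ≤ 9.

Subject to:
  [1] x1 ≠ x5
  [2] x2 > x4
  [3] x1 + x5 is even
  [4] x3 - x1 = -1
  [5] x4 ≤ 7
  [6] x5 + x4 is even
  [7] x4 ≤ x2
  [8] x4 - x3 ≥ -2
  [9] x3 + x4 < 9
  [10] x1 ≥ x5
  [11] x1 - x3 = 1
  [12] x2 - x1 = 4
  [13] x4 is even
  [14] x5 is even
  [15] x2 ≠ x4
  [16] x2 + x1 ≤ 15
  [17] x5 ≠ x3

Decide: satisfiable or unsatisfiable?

Take x1 = 4, x2 = 8, x3 = 3, x4 = 4, x5 = 2. Then constraint 4: x3 - x1 = -1; constraint 8: x4 - x3 = 1; constraint 9: x3 + x4 = 7, and every other listed constraint is also met.

Satisfiable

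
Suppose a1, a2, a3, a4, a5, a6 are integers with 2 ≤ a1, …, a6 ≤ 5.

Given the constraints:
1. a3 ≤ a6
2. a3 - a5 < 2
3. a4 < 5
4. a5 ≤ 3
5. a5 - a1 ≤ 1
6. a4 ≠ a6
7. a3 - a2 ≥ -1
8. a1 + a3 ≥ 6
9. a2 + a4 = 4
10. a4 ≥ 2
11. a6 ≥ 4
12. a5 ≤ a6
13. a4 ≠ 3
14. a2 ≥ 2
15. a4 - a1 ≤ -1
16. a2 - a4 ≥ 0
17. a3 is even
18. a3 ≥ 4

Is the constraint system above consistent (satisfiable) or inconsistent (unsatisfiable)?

Satisfiable

Take a1 = 4, a2 = 2, a3 = 4, a4 = 2, a5 = 3, a6 = 4. Then constraint 2: a3 - a5 = 1; constraint 5: a5 - a1 = -1; constraint 7: a3 - a2 = 2, and every other listed constraint is also met.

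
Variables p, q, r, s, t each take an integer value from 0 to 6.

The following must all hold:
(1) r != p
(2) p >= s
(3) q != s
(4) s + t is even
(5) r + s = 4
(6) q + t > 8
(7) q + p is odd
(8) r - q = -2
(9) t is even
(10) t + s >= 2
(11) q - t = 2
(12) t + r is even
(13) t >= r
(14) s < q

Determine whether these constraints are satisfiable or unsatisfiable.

Satisfiable

Take p = 3, q = 6, r = 4, s = 0, t = 4. Then constraint 5: r + s = 4; constraint 6: q + t = 10, and every other listed constraint is also met.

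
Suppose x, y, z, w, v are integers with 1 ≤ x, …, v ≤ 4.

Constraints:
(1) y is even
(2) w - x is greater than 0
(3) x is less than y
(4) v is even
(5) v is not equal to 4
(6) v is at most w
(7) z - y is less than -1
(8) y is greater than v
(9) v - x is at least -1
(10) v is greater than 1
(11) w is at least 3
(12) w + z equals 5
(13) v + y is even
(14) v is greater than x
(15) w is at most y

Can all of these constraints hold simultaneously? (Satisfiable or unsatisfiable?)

Take x = 1, y = 4, z = 1, w = 4, v = 2. Then constraint 2: w - x = 3; constraint 7: z - y = -3; constraint 9: v - x = 1, and every other listed constraint is also met.

Satisfiable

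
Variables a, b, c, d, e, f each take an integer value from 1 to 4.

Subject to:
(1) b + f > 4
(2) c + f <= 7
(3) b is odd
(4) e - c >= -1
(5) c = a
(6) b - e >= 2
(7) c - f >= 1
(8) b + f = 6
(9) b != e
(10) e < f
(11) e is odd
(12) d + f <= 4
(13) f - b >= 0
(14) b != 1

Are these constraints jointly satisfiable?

Unsatisfiable

Constraints 4, 6, 7, and 13 give e − c ≥ -1, c − f ≥ 1, f − b ≥ 0, b − e ≥ 2.
Adding all 4 inequalities: the left sides telescope to 0, and the right sides sum to (-1) + 1 + 0 + 2 = 2. So 0 ≥ 2, which is false.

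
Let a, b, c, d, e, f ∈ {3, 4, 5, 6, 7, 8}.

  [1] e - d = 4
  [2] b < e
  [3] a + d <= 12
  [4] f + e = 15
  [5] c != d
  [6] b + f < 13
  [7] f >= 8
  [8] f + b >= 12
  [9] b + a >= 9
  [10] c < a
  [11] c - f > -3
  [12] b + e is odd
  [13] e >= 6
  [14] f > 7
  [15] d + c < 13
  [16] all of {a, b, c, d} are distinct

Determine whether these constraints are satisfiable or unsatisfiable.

One satisfying assignment is a = 8, b = 4, c = 7, d = 3, e = 7, f = 8.
For the less obvious constraints — constraint 1: e - d = 4; constraint 3: a + d = 11; constraint 4: f + e = 15 — and the others hold by inspection.

Satisfiable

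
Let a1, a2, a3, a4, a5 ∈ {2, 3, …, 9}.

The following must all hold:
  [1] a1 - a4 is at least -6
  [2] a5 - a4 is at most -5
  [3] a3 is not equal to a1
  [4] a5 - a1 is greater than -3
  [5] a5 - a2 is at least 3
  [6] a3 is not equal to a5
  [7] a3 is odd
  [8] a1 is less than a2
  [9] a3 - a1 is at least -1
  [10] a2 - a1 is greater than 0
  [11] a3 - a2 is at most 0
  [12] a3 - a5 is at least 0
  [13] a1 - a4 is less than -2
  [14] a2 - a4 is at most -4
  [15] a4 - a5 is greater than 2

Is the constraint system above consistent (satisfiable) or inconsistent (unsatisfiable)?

Constraints 1, 2, 5, 9, and 11 give a1 − a4 ≥ -6, a4 − a5 ≥ 5, a5 − a2 ≥ 3, a2 − a3 ≥ 0, a3 − a1 ≥ -1.
Adding all 5 inequalities: the left sides telescope to 0, and the right sides sum to (-6) + 5 + 3 + 0 + (-1) = 1. So 0 ≥ 1, which is false.

Unsatisfiable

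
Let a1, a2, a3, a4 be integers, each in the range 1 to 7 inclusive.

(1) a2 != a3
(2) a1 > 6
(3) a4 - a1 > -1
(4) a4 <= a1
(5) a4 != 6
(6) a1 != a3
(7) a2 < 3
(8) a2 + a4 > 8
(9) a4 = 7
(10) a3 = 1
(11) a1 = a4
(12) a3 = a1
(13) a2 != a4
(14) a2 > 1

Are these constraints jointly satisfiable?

Constraint 10 fixes a3 = 1 and constraint 9 fixes a4 = 7. Constraints 11 and 12 give a3 = a1 = a4, so a3 = a4. But 1 ≠ 7 — contradiction.

Unsatisfiable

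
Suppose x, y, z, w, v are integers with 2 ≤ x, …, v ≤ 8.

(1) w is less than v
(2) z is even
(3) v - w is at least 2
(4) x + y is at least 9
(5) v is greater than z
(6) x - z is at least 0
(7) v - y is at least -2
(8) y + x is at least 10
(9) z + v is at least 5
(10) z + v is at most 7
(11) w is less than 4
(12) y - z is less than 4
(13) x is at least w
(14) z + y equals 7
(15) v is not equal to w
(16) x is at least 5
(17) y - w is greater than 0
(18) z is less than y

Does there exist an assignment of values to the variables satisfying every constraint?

Take x = 5, y = 5, z = 2, w = 2, v = 4. Then constraint 3: v - w = 2; constraint 4: x + y = 10, and every other listed constraint is also met.

Satisfiable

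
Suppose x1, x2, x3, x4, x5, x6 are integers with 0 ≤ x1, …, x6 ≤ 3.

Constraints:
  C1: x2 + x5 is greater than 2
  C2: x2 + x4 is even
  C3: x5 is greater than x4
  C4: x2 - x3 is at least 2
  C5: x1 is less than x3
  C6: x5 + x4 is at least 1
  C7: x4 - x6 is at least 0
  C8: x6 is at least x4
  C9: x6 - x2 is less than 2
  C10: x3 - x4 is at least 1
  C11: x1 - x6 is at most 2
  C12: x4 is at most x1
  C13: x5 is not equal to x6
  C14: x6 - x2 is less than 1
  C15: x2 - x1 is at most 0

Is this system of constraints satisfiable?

Constraints 4, 7, 10, 11, and 15 give x2 − x3 ≥ 2, x3 − x4 ≥ 1, x4 − x6 ≥ 0, x6 − x1 ≥ -2, x1 − x2 ≥ 0.
Adding all 5 inequalities: the left sides telescope to 0, and the right sides sum to 2 + 1 + 0 + (-2) + 0 = 1. So 0 ≥ 1, which is false.

Unsatisfiable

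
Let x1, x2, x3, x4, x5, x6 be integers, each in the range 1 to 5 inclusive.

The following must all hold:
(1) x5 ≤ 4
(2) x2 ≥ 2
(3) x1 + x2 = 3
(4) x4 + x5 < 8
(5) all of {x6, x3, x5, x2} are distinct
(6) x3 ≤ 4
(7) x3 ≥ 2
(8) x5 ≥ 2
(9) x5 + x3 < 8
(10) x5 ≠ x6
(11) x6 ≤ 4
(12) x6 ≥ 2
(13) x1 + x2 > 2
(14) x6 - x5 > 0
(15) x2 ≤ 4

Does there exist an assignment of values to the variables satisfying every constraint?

Constraints 1, 2, 6, 7, 8, 11, 12, and 15 confine each of x6, x3, x5, x2 to the 3 values {2, …, 4}.
Constraint 5 requires all 4 of them to be distinct, but only 3 values are available — impossible by the pigeonhole principle.

Unsatisfiable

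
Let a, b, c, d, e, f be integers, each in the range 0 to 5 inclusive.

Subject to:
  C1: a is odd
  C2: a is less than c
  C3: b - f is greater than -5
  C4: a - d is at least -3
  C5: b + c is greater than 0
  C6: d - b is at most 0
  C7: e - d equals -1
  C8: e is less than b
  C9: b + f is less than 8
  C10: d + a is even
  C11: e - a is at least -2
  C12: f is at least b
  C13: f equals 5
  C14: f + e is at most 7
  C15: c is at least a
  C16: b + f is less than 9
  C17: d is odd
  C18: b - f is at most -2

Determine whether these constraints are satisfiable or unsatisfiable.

The assignment a = 1, b = 1, c = 2, d = 1, e = 0, f = 5 works:
  constraint 3 holds since b - f = -4.
  constraint 4 holds since a - d = 0.
  constraint 5 holds since b + c = 3.
The rest check out directly.

Satisfiable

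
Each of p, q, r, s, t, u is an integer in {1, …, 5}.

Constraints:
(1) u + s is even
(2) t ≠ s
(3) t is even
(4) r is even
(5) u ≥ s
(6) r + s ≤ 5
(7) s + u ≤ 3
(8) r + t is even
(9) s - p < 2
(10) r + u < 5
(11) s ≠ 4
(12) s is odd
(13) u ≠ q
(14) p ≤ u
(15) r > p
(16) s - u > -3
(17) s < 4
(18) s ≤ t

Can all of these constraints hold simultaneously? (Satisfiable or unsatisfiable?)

Setting (p, q, r, s, t, u) = (1, 4, 2, 1, 4, 1) satisfies everything: constraint 6: r + s = 3; constraint 7: s + u = 2; constraint 9: s - p = 0, and the others follow.

Satisfiable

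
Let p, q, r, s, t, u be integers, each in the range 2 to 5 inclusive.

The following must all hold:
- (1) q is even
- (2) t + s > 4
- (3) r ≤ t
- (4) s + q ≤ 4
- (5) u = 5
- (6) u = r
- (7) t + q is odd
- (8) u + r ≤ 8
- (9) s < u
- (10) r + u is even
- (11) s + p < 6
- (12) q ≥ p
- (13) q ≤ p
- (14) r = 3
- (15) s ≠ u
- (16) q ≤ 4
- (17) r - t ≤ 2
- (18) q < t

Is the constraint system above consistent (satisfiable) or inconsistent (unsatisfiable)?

Constraint 5 fixes u = 5 and constraint 14 fixes r = 3, but constraint 6 requires u = r. Since 5 ≠ 3, contradiction.

Unsatisfiable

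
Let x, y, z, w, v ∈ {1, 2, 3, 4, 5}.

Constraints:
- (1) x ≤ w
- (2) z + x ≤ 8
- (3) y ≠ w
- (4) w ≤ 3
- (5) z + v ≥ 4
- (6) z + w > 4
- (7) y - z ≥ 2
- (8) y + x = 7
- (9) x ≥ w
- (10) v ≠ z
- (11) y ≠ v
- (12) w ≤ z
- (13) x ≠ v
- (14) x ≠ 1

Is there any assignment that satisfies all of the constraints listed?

Satisfiable

Take x = 2, y = 5, z = 3, w = 2, v = 4. Then constraint 2: z + x = 5; constraint 5: z + v = 7; constraint 6: z + w = 5, and every other listed constraint is also met.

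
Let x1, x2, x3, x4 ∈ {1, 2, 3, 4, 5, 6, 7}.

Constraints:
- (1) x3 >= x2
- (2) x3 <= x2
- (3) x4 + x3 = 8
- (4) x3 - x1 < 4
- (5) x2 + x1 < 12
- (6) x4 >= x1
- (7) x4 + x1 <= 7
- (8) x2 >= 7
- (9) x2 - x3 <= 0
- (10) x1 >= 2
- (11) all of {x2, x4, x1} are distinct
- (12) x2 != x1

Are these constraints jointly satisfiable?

Unsatisfiable

From constraints 6 and 10: x4 ≥ x1 ≥ 2. From constraints 1 and 8: x3 ≥ x2 ≥ 7. Hence x4 + x3 ≥ 9. But constraint 3 requires x4 + x3 = 8, and 8 < 9. Contradiction.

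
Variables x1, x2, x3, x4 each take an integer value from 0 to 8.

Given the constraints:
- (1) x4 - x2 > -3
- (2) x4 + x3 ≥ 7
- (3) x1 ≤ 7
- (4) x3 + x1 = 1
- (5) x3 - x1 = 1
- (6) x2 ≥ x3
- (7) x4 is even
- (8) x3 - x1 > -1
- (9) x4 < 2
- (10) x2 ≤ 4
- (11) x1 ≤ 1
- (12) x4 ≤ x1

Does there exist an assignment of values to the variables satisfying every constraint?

Unsatisfiable

From constraints 11 and 12: x4 ≤ x1 ≤ 1. From constraints 6 and 10: x3 ≤ x2 ≤ 4. Hence x4 + x3 ≤ 5. But constraint 2 requires x4 + x3 ≥ 7, and 7 > 5. Contradiction.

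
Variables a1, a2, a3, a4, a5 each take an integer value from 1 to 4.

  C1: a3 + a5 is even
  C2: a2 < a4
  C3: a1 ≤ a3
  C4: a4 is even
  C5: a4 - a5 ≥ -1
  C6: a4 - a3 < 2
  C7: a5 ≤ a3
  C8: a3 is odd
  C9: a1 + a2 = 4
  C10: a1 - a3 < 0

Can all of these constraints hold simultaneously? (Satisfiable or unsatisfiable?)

Satisfiable

One satisfying assignment is a1 = 1, a2 = 3, a3 = 3, a4 = 4, a5 = 3.
For the less obvious constraints — constraint 5: a4 - a5 = 1; constraint 6: a4 - a3 = 1 — and the others hold by inspection.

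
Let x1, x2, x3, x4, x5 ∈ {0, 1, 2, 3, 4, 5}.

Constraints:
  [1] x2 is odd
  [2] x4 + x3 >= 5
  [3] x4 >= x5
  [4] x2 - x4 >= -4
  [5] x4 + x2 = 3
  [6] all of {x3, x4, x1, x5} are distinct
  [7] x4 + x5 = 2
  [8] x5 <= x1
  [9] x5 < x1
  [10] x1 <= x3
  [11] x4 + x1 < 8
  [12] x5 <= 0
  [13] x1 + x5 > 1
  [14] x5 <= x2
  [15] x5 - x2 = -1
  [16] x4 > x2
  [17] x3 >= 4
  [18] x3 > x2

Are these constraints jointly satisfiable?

One satisfying assignment is x1 = 3, x2 = 1, x3 = 5, x4 = 2, x5 = 0.
For the less obvious constraints — constraint 2: x4 + x3 = 7; constraint 4: x2 - x4 = -1; constraint 5: x4 + x2 = 3 — and the others hold by inspection.

Satisfiable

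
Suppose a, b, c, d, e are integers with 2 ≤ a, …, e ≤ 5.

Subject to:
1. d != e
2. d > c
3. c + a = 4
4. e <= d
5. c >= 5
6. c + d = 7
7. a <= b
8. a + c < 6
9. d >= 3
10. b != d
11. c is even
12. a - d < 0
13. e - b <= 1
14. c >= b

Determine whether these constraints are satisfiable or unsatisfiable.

Unsatisfiable

From constraint 5: c ≥ 5. From constraint 9: d ≥ 3. Hence c + d ≥ 8. But constraint 6 requires c + d = 7, and 7 < 8. Contradiction.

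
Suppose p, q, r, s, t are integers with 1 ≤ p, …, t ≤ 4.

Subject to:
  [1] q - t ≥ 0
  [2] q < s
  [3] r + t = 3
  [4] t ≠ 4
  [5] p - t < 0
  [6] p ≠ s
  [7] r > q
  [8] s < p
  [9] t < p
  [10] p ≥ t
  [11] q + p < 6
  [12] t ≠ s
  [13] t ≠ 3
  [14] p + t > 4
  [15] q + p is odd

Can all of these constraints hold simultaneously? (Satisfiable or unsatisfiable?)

Unsatisfiable

Constraints 1, 2, 5, and 8 give p < t, t ≤ q, q < s, s < p. Chaining: p < t ≤ q < s < p, which forces p < p — impossible.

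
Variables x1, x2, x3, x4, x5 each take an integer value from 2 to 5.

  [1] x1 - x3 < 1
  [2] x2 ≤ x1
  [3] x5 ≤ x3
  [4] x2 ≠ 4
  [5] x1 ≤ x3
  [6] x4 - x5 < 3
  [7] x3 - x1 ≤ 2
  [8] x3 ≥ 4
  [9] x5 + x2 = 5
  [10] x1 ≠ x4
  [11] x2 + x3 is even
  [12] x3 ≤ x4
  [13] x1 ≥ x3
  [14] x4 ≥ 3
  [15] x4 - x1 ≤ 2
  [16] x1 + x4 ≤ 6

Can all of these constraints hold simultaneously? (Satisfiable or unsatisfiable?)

Unsatisfiable

From constraints 8 and 13: x1 ≥ x3 ≥ 4. From constraint 14: x4 ≥ 3. Hence x1 + x4 ≥ 7. But constraint 16 requires x1 + x4 ≤ 6, and 6 < 7. Contradiction.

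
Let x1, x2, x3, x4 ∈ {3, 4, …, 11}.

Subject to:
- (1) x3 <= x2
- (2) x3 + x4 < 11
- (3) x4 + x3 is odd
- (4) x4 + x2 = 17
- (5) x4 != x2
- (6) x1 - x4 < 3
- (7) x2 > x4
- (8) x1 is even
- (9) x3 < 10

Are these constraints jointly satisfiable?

Take x1 = 8, x2 = 11, x3 = 3, x4 = 6. Then constraint 2: x3 + x4 = 9; constraint 4: x4 + x2 = 17, and every other listed constraint is also met.

Satisfiable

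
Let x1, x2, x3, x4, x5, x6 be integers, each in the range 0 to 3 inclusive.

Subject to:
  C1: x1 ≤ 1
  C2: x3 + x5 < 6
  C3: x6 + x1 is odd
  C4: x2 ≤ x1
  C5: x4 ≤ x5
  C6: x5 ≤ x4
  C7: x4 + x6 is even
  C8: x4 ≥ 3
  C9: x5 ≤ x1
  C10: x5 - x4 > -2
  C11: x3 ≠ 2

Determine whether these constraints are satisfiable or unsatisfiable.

From constraints 5 and 8: x5 ≥ x4 and x4 ≥ 3, so x5 ≥ 3. From constraints 1 and 9: x5 ≤ x1 and x1 ≤ 1, so x5 ≤ 1. But 1 < 3, so no value of x5 works.

Unsatisfiable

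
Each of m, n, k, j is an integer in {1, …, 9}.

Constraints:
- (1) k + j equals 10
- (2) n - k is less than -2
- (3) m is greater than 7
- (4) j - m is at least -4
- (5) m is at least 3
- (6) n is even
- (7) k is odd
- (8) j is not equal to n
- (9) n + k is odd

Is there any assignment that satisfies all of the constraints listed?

One satisfying assignment is m = 9, n = 2, k = 5, j = 5.
For the less obvious constraints — constraint 1: k + j = 10; constraint 2: n - k = -3 — and the others hold by inspection.

Satisfiable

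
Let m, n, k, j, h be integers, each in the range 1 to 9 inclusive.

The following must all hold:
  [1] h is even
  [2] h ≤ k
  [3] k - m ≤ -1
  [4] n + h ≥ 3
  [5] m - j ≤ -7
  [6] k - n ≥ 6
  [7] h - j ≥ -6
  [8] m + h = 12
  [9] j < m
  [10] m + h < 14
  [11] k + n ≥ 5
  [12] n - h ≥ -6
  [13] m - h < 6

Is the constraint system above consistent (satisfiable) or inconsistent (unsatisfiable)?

Constraints 3, 5, 6, 7, and 12 give h − j ≥ -6, j − m ≥ 7, m − k ≥ 1, k − n ≥ 6, n − h ≥ -6.
Adding all 5 inequalities: the left sides telescope to 0, and the right sides sum to (-6) + 7 + 1 + 6 + (-6) = 2. So 0 ≥ 2, which is false.

Unsatisfiable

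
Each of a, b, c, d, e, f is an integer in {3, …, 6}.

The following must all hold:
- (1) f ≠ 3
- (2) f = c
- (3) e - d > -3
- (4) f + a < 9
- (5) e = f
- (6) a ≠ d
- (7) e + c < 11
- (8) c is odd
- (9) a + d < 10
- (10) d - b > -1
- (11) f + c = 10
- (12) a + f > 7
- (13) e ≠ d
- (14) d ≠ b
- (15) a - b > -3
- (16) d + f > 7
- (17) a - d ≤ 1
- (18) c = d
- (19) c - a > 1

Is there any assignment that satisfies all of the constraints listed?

Unsatisfiable

From constraints 2, 5, and 18, e = f = c = d, so e = d. But constraint 13 says e ≠ d. Contradiction.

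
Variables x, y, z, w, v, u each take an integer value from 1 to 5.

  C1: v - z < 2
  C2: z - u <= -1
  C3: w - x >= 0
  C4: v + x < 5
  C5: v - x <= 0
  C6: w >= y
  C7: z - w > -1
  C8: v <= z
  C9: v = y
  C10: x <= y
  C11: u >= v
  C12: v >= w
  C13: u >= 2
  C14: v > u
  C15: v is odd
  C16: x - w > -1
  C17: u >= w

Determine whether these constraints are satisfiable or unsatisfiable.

Constraints 5, 6, 10, 14, and 17 give u < v, v ≤ x, x ≤ y, y ≤ w, w ≤ u. Chaining: u < v ≤ x ≤ y ≤ w ≤ u, which forces u < u — impossible.

Unsatisfiable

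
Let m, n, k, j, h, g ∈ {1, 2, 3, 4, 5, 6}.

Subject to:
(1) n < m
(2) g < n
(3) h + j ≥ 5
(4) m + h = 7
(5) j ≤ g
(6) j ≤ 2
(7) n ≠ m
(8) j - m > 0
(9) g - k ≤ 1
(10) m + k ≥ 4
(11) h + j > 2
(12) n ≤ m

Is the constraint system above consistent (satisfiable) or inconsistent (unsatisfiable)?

Constraints 1, 2, 5, and 8 give n < m, m < j, j ≤ g, g < n. Chaining: n < m < j ≤ g < n, which forces n < n — impossible.

Unsatisfiable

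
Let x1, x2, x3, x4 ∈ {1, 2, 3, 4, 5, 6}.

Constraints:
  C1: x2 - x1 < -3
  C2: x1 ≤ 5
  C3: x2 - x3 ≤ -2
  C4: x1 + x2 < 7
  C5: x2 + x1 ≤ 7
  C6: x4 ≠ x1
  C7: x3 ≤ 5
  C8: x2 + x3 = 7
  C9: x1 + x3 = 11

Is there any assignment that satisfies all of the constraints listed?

Unsatisfiable

From constraint 2: x1 ≤ 5. From constraint 7: x3 ≤ 5. Hence x1 + x3 ≤ 10. But constraint 9 requires x1 + x3 = 11, and 11 > 10. Contradiction.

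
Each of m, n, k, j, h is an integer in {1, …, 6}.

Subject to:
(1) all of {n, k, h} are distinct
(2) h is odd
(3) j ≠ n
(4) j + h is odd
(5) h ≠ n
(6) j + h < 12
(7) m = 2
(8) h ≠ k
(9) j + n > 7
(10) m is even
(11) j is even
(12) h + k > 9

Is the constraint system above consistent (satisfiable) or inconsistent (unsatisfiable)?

Satisfiable

Setting (m, n, k, j, h) = (2, 2, 6, 6, 5) satisfies everything: constraint 6: j + h = 11; constraint 9: j + n = 8, and the others follow.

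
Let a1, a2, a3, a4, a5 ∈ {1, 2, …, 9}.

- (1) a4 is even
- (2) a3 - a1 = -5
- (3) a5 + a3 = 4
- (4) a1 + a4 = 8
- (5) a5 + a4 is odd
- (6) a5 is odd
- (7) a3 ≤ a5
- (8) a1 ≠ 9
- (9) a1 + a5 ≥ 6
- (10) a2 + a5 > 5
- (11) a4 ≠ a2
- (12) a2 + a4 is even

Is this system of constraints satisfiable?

Take a1 = 6, a2 = 4, a3 = 1, a4 = 2, a5 = 3. Then constraint 2: a3 - a1 = -5; constraint 3: a5 + a3 = 4, and every other listed constraint is also met.

Satisfiable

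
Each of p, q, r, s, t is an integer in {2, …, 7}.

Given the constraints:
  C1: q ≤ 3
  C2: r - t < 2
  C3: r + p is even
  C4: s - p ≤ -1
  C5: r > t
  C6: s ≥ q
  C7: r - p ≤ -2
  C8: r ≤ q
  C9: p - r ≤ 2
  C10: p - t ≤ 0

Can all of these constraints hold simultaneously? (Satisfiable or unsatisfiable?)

Unsatisfiable

Constraints 4, 5, 6, 8, and 10 give t < r, r ≤ q, q ≤ s, s < p, p ≤ t. Chaining: t < r ≤ q ≤ s < p ≤ t, which forces t < t — impossible.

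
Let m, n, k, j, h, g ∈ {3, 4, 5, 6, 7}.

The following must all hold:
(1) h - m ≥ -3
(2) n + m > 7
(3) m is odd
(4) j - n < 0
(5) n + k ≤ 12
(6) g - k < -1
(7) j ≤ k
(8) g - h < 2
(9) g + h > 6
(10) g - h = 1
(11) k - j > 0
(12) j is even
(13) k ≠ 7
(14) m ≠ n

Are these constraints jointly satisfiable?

The assignment m = 3, n = 6, k = 6, j = 4, h = 3, g = 4 works:
  constraint 1 holds since h - m = 0.
  constraint 2 holds since n + m = 9.
  constraint 4 holds since j - n = -2.
The rest check out directly.

Satisfiable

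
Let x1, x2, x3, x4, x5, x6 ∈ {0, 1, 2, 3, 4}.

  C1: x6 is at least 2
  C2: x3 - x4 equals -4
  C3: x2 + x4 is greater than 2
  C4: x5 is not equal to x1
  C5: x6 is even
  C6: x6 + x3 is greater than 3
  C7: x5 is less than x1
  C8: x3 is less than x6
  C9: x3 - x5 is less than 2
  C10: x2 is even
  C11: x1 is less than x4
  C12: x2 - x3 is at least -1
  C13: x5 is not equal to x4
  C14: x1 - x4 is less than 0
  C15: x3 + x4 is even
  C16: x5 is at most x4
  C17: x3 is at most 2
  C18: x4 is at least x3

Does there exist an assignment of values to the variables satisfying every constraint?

Satisfiable

Setting (x1, x2, x3, x4, x5, x6) = (3, 0, 0, 4, 0, 4) satisfies everything: constraint 2: x3 - x4 = -4; constraint 3: x2 + x4 = 4, and the others follow.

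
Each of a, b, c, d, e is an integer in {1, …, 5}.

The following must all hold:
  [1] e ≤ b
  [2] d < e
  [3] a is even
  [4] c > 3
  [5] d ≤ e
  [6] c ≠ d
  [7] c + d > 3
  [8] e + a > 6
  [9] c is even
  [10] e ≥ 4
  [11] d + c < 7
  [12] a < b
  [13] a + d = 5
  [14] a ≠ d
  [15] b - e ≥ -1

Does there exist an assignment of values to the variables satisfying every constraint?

Satisfiable

The assignment a = 4, b = 5, c = 4, d = 1, e = 5 works:
  constraint 7 holds since c + d = 5.
  constraint 8 holds since e + a = 9.
The rest check out directly.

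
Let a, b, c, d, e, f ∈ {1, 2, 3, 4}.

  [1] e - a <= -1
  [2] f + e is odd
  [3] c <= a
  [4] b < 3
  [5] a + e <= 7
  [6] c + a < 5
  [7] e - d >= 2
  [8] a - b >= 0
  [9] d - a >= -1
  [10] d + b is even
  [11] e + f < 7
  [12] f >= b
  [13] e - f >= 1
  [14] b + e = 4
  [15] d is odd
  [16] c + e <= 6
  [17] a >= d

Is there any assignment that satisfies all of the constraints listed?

Constraints 1, 7, and 9 give e − d ≥ 2, d − a ≥ -1, a − e ≥ 1.
Adding all 3 inequalities: the left sides telescope to 0, and the right sides sum to 2 + (-1) + 1 = 2. So 0 ≥ 2, which is false.

Unsatisfiable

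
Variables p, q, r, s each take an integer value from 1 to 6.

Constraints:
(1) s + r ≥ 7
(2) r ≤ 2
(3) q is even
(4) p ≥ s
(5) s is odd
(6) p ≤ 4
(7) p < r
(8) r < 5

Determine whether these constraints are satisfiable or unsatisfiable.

From constraints 4 and 6: s ≤ p ≤ 4. From constraint 2: r ≤ 2. Hence s + r ≤ 6. But constraint 1 requires s + r ≥ 7, and 7 > 6. Contradiction.

Unsatisfiable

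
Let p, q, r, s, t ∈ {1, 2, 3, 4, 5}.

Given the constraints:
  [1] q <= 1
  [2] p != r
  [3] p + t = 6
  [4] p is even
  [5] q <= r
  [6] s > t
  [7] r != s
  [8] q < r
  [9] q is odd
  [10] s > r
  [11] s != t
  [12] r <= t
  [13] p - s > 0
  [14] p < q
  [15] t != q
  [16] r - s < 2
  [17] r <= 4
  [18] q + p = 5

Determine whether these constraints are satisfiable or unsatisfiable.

Constraints 6, 8, 12, 13, and 14 give p < q, q < r, r ≤ t, t < s, s < p. Chaining: p < q < r ≤ t < s < p, which forces p < p — impossible.

Unsatisfiable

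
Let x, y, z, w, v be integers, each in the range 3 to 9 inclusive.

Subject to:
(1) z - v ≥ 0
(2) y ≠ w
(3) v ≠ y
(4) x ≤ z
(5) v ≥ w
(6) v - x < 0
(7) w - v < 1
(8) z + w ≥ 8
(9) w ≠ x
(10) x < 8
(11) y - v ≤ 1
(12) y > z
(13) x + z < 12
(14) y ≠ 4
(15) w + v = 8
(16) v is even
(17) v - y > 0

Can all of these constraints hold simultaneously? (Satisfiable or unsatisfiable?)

Unsatisfiable

Constraints 4, 6, 12, and 17 give y < v, v < x, x ≤ z, z < y. Chaining: y < v < x ≤ z < y, which forces y < y — impossible.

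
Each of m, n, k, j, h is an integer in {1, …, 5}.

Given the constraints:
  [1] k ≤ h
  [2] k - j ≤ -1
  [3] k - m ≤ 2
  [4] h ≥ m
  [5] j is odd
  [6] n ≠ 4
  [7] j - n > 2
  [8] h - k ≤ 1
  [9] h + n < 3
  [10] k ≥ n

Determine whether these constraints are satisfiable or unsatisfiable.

Take m = 1, n = 1, k = 1, j = 5, h = 1. Then constraint 2: k - j = -4; constraint 3: k - m = 0; constraint 7: j - n = 4, and every other listed constraint is also met.

Satisfiable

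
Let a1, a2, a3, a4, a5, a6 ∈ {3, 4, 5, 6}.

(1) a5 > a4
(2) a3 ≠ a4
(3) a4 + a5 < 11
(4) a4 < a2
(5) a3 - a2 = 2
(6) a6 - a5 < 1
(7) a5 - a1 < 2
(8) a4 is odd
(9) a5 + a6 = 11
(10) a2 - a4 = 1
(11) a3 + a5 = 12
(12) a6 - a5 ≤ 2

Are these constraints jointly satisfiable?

The assignment a1 = 5, a2 = 4, a3 = 6, a4 = 3, a5 = 6, a6 = 5 works:
  constraint 3 holds since a4 + a5 = 9.
  constraint 5 holds since a3 - a2 = 2.
The rest check out directly.

Satisfiable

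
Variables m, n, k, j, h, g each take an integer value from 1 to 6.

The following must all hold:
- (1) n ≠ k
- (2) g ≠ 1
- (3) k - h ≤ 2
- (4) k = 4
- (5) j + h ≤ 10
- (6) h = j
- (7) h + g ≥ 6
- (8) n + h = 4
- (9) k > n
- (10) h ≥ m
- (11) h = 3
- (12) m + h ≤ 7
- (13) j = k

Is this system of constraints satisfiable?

Unsatisfiable

Constraint 11 fixes h = 3 and constraint 4 fixes k = 4. Constraints 6 and 13 give h = j = k, so h = k. But 3 ≠ 4 — contradiction.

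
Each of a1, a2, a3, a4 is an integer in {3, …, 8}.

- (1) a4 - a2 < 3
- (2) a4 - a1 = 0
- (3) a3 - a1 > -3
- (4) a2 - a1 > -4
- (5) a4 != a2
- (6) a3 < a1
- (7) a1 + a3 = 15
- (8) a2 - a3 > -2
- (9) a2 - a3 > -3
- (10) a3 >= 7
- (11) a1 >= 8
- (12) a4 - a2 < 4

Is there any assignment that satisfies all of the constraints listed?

Satisfiable

Setting (a1, a2, a3, a4) = (8, 7, 7, 8) satisfies everything: constraint 1: a4 - a2 = 1; constraint 2: a4 - a1 = 0; constraint 3: a3 - a1 = -1, and the others follow.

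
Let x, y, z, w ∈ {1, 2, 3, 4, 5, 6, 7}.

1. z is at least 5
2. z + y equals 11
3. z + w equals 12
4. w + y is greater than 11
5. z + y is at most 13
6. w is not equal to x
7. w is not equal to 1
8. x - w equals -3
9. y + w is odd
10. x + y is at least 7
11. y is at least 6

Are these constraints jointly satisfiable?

Satisfiable

Take x = 4, y = 6, z = 5, w = 7. Then constraint 2: z + y = 11; constraint 3: z + w = 12; constraint 4: w + y = 13, and every other listed constraint is also met.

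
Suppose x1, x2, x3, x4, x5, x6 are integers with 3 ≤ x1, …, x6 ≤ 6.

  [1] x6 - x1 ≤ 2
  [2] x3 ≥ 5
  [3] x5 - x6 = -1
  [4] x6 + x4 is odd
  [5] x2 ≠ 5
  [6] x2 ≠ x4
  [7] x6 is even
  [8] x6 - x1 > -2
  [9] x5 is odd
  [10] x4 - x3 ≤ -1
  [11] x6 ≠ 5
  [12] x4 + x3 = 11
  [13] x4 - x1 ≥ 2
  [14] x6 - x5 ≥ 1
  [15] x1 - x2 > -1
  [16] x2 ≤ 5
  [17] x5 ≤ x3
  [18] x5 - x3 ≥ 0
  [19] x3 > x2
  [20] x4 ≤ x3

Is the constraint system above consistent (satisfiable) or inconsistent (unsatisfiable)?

Unsatisfiable

Constraints 1, 10, 13, 14, and 18 give x1 − x6 ≥ -2, x6 − x5 ≥ 1, x5 − x3 ≥ 0, x3 − x4 ≥ 1, x4 − x1 ≥ 2.
Adding all 5 inequalities: the left sides telescope to 0, and the right sides sum to (-2) + 1 + 0 + 1 + 2 = 2. So 0 ≥ 2, which is false.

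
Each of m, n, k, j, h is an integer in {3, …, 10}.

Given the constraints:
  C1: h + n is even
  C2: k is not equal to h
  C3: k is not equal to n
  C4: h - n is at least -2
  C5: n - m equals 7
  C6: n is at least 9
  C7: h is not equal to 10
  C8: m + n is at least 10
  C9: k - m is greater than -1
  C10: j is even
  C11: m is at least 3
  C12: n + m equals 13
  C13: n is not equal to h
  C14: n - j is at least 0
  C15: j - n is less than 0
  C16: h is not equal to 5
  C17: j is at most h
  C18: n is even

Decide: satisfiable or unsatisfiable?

Try m = 3, n = 10, k = 5, j = 8, h = 8.
Check constraint 4: h - n = -2; constraint 5: n - m = 7; constraint 8: m + n = 13. The remaining constraints are straightforward to verify.

Satisfiable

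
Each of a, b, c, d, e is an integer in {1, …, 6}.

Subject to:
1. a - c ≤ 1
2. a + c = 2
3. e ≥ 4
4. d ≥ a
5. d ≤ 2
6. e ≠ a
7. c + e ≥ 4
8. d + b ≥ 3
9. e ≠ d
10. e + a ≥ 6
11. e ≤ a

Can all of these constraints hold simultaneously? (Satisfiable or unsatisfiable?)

Unsatisfiable

From constraints 3 and 11: a ≥ e and e ≥ 4, so a ≥ 4. From constraints 4 and 5: a ≤ d and d ≤ 2, so a ≤ 2. But 2 < 4, so no value of a works.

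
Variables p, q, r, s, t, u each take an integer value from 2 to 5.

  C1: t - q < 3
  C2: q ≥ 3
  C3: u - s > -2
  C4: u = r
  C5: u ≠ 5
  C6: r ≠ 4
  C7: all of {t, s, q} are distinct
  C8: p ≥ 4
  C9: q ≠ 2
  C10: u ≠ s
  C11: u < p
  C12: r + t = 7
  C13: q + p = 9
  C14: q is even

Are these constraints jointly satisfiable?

Satisfiable

One satisfying assignment is p = 5, q = 4, r = 2, s = 3, t = 5, u = 2.
For the less obvious constraints — constraint 1: t - q = 1; constraint 3: u - s = -1 — and the others hold by inspection.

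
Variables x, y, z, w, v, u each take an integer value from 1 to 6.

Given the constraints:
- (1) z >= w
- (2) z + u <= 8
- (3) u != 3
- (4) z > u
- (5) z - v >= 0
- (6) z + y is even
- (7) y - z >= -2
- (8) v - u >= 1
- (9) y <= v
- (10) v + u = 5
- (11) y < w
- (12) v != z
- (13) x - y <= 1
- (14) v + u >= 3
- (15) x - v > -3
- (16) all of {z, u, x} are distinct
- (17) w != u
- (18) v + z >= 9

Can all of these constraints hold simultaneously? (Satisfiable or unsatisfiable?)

Satisfiable

Setting (x, y, z, w, v, u) = (3, 3, 5, 5, 4, 1) satisfies everything: constraint 2: z + u = 6; constraint 5: z - v = 1, and the others follow.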